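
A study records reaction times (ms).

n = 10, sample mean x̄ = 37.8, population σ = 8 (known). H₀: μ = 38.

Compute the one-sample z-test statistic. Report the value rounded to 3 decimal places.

SE = σ/√n = 8/√10 = 2.5298
z = (x̄−μ₀)/SE = (37.8−38)/2.5298 = -0.0791

test statistic = -0.079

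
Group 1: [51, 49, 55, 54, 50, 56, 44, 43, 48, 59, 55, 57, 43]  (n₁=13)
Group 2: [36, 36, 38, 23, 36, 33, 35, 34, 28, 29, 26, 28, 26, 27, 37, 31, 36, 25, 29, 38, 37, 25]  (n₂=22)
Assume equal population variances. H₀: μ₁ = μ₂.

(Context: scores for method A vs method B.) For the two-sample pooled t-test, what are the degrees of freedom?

degrees of freedom = 33

df = n₁ + n₂ − 2 = 13 + 22 − 2 = 33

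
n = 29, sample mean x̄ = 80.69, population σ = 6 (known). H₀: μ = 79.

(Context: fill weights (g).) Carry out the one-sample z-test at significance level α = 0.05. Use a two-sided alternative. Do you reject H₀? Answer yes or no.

SE = σ/√n = 6/√29 = 1.1142
z = (x̄−μ₀)/SE = (80.69−79)/1.1142 = 1.5168
p-value (two-sided) = 0.12931
At α=0.05: p ≥ α → fail to reject H₀

reject H₀: no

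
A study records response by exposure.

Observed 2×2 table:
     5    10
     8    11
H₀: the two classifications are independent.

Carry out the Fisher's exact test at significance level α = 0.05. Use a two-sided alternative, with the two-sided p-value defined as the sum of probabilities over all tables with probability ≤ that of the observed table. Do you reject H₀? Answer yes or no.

reject H₀: no

Margins: r₁=15, r₂=19, c₁=13, c₂=21, n=34
p_obs = C(15,5)·C(19,8)/C(34,13); sum pmf over tables with pmf ≤ p_obs
p-value (two-sided) = 0.72824
At α=0.05: p ≥ α → fail to reject H₀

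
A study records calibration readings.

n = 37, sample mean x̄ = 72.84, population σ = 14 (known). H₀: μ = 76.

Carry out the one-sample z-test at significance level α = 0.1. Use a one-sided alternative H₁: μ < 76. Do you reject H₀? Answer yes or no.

SE = σ/√n = 14/√37 = 2.3016
z = (x̄−μ₀)/SE = (72.84−76)/2.3016 = -1.3730
p-value (one-sided, H₁ less) = 0.08488
At α=0.1: p < α → reject H₀

reject H₀: yes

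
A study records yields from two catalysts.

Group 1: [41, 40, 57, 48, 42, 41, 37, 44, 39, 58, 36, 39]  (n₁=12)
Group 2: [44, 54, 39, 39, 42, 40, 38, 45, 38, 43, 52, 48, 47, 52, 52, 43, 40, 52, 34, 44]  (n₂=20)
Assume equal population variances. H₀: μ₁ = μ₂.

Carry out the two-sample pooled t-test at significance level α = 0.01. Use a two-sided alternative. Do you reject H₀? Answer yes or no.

x̄₁=43.500, s₁=7.255, n₁=12
x̄₂=44.300, s₂=5.805, n₂=20
s_p² = [11·7.255² + 19·5.805²]/30 = 40.6400
SE = √(s_p²·(1/12+1/20)) = 2.3278
t = (43.500−44.300)/2.3278 = -0.3437
df = 30
p-value (two-sided) = 0.73349
At α=0.01: p ≥ α → fail to reject H₀

reject H₀: no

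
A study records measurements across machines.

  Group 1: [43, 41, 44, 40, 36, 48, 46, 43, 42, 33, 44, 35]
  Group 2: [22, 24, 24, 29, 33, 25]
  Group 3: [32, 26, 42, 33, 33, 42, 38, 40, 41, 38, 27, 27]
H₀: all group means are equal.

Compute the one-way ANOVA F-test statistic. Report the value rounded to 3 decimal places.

test statistic = 17.487

Group means [41.25, 26.17, 34.92], grand mean 35.700
SSB = Σnᵢ(x̄ᵢ−x̄)² = 922.300; SSW = ΣΣ(x−x̄ᵢ)² = 712.000
MSB = 922.300/2 = 461.1500; MSW = 712.000/27 = 26.3704
F = MSB/MSW = 17.4874
df = (2, 27)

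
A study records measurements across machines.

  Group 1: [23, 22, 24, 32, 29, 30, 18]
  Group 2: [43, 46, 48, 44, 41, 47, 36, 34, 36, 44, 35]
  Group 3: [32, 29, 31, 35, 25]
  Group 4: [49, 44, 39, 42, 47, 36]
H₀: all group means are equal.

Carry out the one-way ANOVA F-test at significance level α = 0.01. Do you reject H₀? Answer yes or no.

Group means [25.43, 41.27, 30.40, 42.83], grand mean 35.897
SSB = Σnᵢ(x̄ᵢ−x̄)² = 1524.760; SSW = ΣΣ(x−x̄ᵢ)² = 591.929
MSB = 1524.760/3 = 508.2534; MSW = 591.929/25 = 23.6772
F = MSB/MSW = 21.4660
df = (3, 25)
p-value (upper-tail) = 0.00000
At α=0.01: p < α → reject H₀

reject H₀: yes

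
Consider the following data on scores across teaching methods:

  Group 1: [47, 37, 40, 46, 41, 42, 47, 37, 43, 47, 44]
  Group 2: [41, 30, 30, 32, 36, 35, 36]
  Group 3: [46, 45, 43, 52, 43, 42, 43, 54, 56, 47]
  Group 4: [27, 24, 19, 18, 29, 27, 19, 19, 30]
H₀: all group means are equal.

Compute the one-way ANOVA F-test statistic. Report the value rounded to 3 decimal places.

test statistic = 51.039

Group means [42.82, 34.29, 47.10, 23.56], grand mean 37.676
SSB = Σnᵢ(x̄ᵢ−x̄)² = 3053.921; SSW = ΣΣ(x−x̄ᵢ)² = 658.187
MSB = 3053.921/3 = 1017.9737; MSW = 658.187/33 = 19.9451
F = MSB/MSW = 51.0389
df = (3, 33)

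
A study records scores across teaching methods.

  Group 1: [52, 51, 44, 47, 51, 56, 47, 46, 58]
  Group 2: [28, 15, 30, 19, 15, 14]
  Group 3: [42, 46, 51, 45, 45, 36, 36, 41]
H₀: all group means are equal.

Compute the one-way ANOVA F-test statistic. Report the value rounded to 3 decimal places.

test statistic = 55.092

Group means [50.22, 20.17, 42.75], grand mean 39.783
SSB = Σnᵢ(x̄ᵢ−x̄)² = 3360.024; SSW = ΣΣ(x−x̄ᵢ)² = 609.889
MSB = 3360.024/2 = 1680.0121; MSW = 609.889/20 = 30.4944
F = MSB/MSW = 55.0924
df = (2, 20)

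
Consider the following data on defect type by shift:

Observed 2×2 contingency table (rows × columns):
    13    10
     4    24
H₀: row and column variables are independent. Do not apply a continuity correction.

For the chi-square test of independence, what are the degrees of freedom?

degrees of freedom = 1

df = (r−1)(c−1) = (2−1)·(2−1) = 1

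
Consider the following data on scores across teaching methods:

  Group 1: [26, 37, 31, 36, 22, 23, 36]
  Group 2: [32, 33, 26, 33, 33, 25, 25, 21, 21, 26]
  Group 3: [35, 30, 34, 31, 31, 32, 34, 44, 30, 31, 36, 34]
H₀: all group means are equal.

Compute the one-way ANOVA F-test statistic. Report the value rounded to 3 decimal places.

test statistic = 4.106

Group means [30.14, 27.50, 33.50], grand mean 30.621
SSB = Σnᵢ(x̄ᵢ−x̄)² = 198.470; SSW = ΣΣ(x−x̄ᵢ)² = 628.357
MSB = 198.470/2 = 99.2352; MSW = 628.357/26 = 24.1676
F = MSB/MSW = 4.1061
df = (2, 26)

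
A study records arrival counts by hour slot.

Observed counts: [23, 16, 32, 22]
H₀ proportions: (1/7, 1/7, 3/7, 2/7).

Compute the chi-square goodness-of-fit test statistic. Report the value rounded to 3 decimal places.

n = 93; E_i = n·p_i = [13.29, 13.29, 39.86, 26.57]
χ² = (23−13.29)²/13.29 + (16−13.29)²/13.29 + (32−39.86)²/39.86 + (22−26.57)²/26.57 = 9.9928
df = 3

test statistic = 9.993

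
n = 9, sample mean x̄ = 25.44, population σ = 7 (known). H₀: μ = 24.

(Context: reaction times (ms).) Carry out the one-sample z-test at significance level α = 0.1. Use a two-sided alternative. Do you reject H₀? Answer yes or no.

SE = σ/√n = 7/√9 = 2.3333
z = (x̄−μ₀)/SE = (25.44−24)/2.3333 = 0.6171
p-value (two-sided) = 0.53714
At α=0.1: p ≥ α → fail to reject H₀

reject H₀: no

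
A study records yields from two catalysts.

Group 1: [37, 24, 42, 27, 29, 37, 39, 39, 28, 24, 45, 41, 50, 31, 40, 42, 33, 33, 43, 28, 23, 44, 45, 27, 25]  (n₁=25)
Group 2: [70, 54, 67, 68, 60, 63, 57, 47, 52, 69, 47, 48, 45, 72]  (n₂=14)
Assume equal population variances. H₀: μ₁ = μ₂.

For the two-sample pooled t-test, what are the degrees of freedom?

degrees of freedom = 37

df = n₁ + n₂ − 2 = 25 + 14 − 2 = 37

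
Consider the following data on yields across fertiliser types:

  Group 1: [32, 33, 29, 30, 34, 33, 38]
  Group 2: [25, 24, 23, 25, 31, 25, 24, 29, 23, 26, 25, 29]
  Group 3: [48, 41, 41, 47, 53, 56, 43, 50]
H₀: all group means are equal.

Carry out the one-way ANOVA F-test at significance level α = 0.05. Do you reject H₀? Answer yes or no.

reject H₀: yes

Group means [32.71, 25.75, 47.38], grand mean 33.963
SSB = Σnᵢ(x̄ᵢ−x̄)² = 2259.409; SSW = ΣΣ(x−x̄ᵢ)² = 337.554
MSB = 2259.409/2 = 1129.7047; MSW = 337.554/24 = 14.0647
F = MSB/MSW = 80.3218
df = (2, 24)
p-value (upper-tail) = 0.00000
At α=0.05: p < α → reject H₀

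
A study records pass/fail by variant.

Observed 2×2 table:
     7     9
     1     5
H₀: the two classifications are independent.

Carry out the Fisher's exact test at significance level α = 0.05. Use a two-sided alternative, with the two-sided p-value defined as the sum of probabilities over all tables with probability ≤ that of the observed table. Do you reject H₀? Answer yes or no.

Margins: r₁=16, r₂=6, c₁=8, c₂=14, n=22
p_obs = C(16,7)·C(6,1)/C(22,8); sum pmf over tables with pmf ≤ p_obs
p-value (two-sided) = 0.35116
At α=0.05: p ≥ α → fail to reject H₀

reject H₀: no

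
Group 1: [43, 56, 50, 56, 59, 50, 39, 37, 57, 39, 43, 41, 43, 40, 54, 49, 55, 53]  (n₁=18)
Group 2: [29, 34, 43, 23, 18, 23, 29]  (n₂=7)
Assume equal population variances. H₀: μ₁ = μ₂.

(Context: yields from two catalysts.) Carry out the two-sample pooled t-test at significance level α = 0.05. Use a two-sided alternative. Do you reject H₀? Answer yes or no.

reject H₀: yes

x̄₁=48.000, s₁=7.356, n₁=18
x̄₂=28.429, s₂=8.284, n₂=7
s_p² = [17·7.356² + 6·8.284²]/23 = 57.9006
SE = √(s_p²·(1/18+1/7)) = 3.3894
t = (48.000−28.429)/3.3894 = 5.7743
df = 23
p-value (two-sided) = 0.00001
At α=0.05: p < α → reject H₀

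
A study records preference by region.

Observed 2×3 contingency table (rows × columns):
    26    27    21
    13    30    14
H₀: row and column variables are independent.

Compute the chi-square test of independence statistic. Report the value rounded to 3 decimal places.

Row totals [74, 57], col totals [39, 57, 35], n=131
χ² = (26−22.03)²/22.03 + (27−32.20)²/32.20 + (21−19.77)²/19.77 + (13−16.97)²/16.97 + (30−24.80)²/24.80 + (14−15.23)²/15.23 = 3.7482
df = 2

test statistic = 3.748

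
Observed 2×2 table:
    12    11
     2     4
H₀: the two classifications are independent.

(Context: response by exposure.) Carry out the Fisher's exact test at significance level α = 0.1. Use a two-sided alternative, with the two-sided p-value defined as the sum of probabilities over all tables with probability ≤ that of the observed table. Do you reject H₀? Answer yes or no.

Margins: r₁=23, r₂=6, c₁=14, c₂=15, n=29
p_obs = C(23,12)·C(6,2)/C(29,14); sum pmf over tables with pmf ≤ p_obs
p-value (two-sided) = 0.65134
At α=0.1: p ≥ α → fail to reject H₀

reject H₀: no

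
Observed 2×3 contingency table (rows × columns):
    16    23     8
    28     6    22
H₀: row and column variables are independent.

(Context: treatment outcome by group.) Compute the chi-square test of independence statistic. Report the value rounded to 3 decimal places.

Row totals [47, 56], col totals [44, 29, 30], n=103
χ² = (16−20.08)²/20.08 + (23−13.23)²/13.23 + (8−13.69)²/13.69 + (28−23.92)²/23.92 + (6−15.77)²/15.77 + (22−16.31)²/16.31 = 19.1312
df = 2

test statistic = 19.131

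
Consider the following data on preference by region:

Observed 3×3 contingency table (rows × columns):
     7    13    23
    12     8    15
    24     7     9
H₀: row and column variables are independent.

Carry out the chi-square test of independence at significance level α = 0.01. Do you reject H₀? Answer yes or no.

Row totals [43, 35, 40], col totals [43, 28, 47], n=118
χ² = (7−15.67)²/15.67 + (13−10.20)²/10.20 + (23−17.13)²/17.13 + (12−12.75)²/12.75 + (8−8.31)²/8.31 + (15−13.94)²/13.94 + (24−14.58)²/14.58 + (7−9.49)²/9.49 + (9−15.93)²/15.93 = 17.4760
df = 4
p-value (upper-tail) = 0.00156
At α=0.01: p < α → reject H₀

reject H₀: yes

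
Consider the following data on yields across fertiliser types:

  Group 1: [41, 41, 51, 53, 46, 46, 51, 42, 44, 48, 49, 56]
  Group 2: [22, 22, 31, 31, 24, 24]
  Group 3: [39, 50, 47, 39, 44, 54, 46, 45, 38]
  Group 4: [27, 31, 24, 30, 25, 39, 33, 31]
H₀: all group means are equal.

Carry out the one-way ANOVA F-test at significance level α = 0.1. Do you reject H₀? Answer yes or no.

Group means [47.33, 25.67, 44.67, 30.00], grand mean 38.971
SSB = Σnᵢ(x̄ᵢ−x̄)² = 2836.971; SSW = ΣΣ(x−x̄ᵢ)² = 744.000
MSB = 2836.971/3 = 945.6571; MSW = 744.000/31 = 24.0000
F = MSB/MSW = 39.4024
df = (3, 31)
p-value (upper-tail) = 0.00000
At α=0.1: p < α → reject H₀

reject H₀: yes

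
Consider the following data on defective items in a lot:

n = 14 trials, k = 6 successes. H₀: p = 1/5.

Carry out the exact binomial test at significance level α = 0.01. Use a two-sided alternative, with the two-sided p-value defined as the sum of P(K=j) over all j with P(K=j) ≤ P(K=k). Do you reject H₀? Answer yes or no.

reject H₀: no

Exact binomial: n=14, k=6, p₀=1/5=0.2000
P(X=j) = C(n,j)·p₀^j·(1−p₀)^(n−j); p = Σ P(X=j) over j with P(X=j) ≤ P(X=6)
p-value (two-sided) = 0.04385
At α=0.01: p ≥ α → fail to reject H₀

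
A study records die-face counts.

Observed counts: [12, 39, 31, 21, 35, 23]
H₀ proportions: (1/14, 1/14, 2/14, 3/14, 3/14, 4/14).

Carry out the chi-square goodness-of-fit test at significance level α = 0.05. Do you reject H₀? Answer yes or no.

n = 161; E_i = n·p_i = [11.50, 11.50, 23.00, 34.50, 34.50, 46.00]
χ² = (12−11.50)²/11.50 + (39−11.50)²/11.50 + (31−23.00)²/23.00 + (21−34.50)²/34.50 + (35−34.50)²/34.50 + (23−46.00)²/46.00 = 85.3551
df = 5
p-value (upper-tail) = 0.00000
At α=0.05: p < α → reject H₀

reject H₀: yes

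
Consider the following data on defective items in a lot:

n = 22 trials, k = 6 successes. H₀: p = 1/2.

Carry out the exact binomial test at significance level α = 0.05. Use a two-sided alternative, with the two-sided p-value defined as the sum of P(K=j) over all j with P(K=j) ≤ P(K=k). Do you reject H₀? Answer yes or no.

Exact binomial: n=22, k=6, p₀=1/2=0.5000
P(X=j) = C(n,j)·p₀^j·(1−p₀)^(n−j); p = Σ P(X=j) over j with P(X=j) ≤ P(X=6)
p-value (two-sided) = 0.05248
At α=0.05: p ≥ α → fail to reject H₀

reject H₀: no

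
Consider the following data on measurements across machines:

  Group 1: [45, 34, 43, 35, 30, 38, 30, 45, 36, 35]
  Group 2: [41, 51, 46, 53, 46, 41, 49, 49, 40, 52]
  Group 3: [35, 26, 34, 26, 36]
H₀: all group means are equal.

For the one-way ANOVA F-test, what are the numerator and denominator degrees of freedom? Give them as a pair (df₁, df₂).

degrees of freedom = [2, 22]

k = 3 groups, N = 25 total
df = (k−1, N−k) = (3−1, 25−3) = (2, 22)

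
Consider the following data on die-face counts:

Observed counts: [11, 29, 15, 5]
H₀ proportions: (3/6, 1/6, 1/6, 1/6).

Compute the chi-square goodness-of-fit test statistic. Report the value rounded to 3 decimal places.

n = 60; E_i = n·p_i = [30.00, 10.00, 10.00, 10.00]
χ² = (11−30.00)²/30.00 + (29−10.00)²/10.00 + (15−10.00)²/10.00 + (5−10.00)²/10.00 = 53.1333
df = 3

test statistic = 53.133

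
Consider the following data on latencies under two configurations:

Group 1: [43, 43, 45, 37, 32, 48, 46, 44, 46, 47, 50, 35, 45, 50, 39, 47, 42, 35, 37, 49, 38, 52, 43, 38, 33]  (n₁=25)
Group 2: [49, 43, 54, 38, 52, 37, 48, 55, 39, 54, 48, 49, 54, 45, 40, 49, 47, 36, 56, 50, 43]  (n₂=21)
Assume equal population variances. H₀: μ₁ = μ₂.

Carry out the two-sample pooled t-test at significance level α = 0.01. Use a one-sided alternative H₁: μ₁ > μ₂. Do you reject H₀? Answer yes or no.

x̄₁=42.560, s₁=5.709, n₁=25
x̄₂=46.952, s₂=6.289, n₂=21
s_p² = [24·5.709² + 20·6.289²]/44 = 35.7526
SE = √(s_p²·(1/25+1/21)) = 1.7699
t = (42.560−46.952)/1.7699 = -2.4817
df = 44
p-value (one-sided, H₁ greater) = 0.99152
At α=0.01: p ≥ α → fail to reject H₀

reject H₀: no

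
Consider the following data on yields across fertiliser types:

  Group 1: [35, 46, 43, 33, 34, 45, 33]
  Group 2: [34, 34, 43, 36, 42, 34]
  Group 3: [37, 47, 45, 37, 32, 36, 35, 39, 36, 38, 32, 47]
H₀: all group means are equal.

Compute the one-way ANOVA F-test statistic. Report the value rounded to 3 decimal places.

test statistic = 0.131

Group means [38.43, 37.17, 38.42], grand mean 38.120
SSB = Σnᵢ(x̄ᵢ−x̄)² = 7.176; SSW = ΣΣ(x−x̄ᵢ)² = 601.464
MSB = 7.176/2 = 3.5879; MSW = 601.464/22 = 27.3393
F = MSB/MSW = 0.1312
df = (2, 22)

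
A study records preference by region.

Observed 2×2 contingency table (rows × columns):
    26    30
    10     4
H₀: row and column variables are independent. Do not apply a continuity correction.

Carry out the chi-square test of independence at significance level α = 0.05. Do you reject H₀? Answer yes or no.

Row totals [56, 14], col totals [36, 34], n=70
χ² = (26−28.80)²/28.80 + (30−27.20)²/27.20 + (10−7.20)²/7.20 + (4−6.80)²/6.80 = 2.8023
df = 1
p-value (upper-tail) = 0.09413
At α=0.05: p ≥ α → fail to reject H₀

reject H₀: no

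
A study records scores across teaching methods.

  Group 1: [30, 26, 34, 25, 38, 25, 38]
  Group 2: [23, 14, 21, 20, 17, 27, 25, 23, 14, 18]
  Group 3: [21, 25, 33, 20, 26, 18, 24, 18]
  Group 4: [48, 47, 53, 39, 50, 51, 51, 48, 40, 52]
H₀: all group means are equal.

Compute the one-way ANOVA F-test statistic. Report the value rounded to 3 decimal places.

Group means [30.86, 20.20, 23.12, 47.90], grand mean 30.914
SSB = Σnᵢ(x̄ᵢ−x̄)² = 4518.511; SSW = ΣΣ(x−x̄ᵢ)² = 768.232
MSB = 4518.511/3 = 1506.1702; MSW = 768.232/31 = 24.7817
F = MSB/MSW = 60.7776
df = (3, 31)

test statistic = 60.778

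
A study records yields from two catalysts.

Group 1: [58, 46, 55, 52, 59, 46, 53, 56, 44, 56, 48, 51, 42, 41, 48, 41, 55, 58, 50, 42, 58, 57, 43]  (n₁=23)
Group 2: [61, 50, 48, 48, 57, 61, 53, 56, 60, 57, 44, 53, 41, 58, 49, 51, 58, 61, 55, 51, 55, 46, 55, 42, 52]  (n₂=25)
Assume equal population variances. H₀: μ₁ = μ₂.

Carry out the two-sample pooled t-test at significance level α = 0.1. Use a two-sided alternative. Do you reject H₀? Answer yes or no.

reject H₀: no

x̄₁=50.391, s₁=6.287, n₁=23
x̄₂=52.880, s₂=5.855, n₂=25
s_p² = [22·6.287² + 24·5.855²]/46 = 36.7852
SE = √(s_p²·(1/23+1/25)) = 1.7524
t = (50.391−52.880)/1.7524 = -1.4202
df = 46
p-value (two-sided) = 0.16229
At α=0.1: p ≥ α → fail to reject H₀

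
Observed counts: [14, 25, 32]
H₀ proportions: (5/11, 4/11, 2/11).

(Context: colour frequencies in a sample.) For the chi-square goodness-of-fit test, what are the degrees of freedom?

degrees of freedom = 2

df = k − 1 = 3 − 1 = 2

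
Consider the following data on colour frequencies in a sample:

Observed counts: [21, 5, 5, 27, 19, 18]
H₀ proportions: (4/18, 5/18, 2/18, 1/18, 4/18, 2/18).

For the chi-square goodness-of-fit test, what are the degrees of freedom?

df = k − 1 = 6 − 1 = 5

degrees of freedom = 5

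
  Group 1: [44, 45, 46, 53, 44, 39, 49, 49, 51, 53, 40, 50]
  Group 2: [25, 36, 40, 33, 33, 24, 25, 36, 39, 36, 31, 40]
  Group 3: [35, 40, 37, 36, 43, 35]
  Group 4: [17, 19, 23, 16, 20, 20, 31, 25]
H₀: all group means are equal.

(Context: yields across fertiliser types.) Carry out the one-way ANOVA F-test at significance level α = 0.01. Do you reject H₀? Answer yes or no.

Group means [46.92, 33.17, 37.67, 21.38], grand mean 35.737
SSB = Σnᵢ(x̄ᵢ−x̄)² = 3251.577; SSW = ΣΣ(x−x̄ᵢ)² = 831.792
MSB = 3251.577/3 = 1083.8589; MSW = 831.792/34 = 24.4645
F = MSB/MSW = 44.3034
df = (3, 34)
p-value (upper-tail) = 0.00000
At α=0.01: p < α → reject H₀

reject H₀: yes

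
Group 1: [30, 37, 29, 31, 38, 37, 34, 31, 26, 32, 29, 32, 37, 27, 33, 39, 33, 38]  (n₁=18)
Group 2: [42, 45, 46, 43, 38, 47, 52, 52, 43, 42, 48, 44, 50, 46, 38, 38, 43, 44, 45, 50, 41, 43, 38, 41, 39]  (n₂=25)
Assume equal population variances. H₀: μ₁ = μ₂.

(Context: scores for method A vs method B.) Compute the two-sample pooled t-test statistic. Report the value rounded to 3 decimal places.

x̄₁=32.944, s₁=3.992, n₁=18
x̄₂=43.920, s₂=4.252, n₂=25
s_p² = [17·3.992² + 24·4.252²]/41 = 17.1899
SE = √(s_p²·(1/18+1/25)) = 1.2816
t = (32.944−43.920)/1.2816 = -8.5637
df = 41

test statistic = -8.564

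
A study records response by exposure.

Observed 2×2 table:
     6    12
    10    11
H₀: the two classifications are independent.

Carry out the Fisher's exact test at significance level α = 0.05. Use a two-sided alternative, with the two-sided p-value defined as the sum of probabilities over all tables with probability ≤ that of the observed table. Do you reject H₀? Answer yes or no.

reject H₀: no

Margins: r₁=18, r₂=21, c₁=16, c₂=23, n=39
p_obs = C(18,6)·C(21,10)/C(39,16); sum pmf over tables with pmf ≤ p_obs
p-value (two-sided) = 0.51584
At α=0.05: p ≥ α → fail to reject H₀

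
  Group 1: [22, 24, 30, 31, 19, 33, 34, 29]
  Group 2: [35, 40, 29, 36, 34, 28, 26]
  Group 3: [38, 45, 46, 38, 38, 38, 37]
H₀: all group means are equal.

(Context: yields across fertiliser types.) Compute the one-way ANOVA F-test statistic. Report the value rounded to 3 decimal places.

test statistic = 12.036

Group means [27.75, 32.57, 40.00], grand mean 33.182
SSB = Σnᵢ(x̄ᵢ−x̄)² = 564.058; SSW = ΣΣ(x−x̄ᵢ)² = 445.214
MSB = 564.058/2 = 282.0292; MSW = 445.214/19 = 23.4323
F = MSB/MSW = 12.0359
df = (2, 19)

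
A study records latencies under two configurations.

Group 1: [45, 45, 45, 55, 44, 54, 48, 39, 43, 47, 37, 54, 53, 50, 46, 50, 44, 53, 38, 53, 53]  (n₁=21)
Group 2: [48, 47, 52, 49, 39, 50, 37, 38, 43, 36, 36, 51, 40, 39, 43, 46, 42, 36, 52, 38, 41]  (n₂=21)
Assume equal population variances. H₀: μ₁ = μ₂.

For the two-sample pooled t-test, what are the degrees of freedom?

df = n₁ + n₂ − 2 = 21 + 21 − 2 = 40

degrees of freedom = 40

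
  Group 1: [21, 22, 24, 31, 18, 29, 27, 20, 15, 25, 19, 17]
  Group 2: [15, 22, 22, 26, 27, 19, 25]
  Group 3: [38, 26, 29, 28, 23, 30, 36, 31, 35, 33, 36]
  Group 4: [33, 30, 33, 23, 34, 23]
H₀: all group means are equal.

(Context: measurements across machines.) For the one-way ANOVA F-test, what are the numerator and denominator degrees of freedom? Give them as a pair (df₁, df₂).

degrees of freedom = [3, 32]

k = 4 groups, N = 36 total
df = (k−1, N−k) = (4−1, 36−4) = (3, 32)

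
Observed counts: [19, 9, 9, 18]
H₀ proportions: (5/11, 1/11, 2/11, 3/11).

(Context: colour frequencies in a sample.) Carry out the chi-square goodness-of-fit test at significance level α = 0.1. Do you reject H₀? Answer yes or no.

reject H₀: no

n = 55; E_i = n·p_i = [25.00, 5.00, 10.00, 15.00]
χ² = (19−25.00)²/25.00 + (9−5.00)²/5.00 + (9−10.00)²/10.00 + (18−15.00)²/15.00 = 5.3400
df = 3
p-value (upper-tail) = 0.14853
At α=0.1: p ≥ α → fail to reject H₀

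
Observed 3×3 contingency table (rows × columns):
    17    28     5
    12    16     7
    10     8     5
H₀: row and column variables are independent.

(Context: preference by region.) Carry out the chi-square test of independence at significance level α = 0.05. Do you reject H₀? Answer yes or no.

Row totals [50, 35, 23], col totals [39, 52, 17], n=108
χ² = (17−18.06)²/18.06 + (28−24.07)²/24.07 + (5−7.87)²/7.87 + (12−12.64)²/12.64 + (16−16.85)²/16.85 + (7−5.51)²/5.51 + (10−8.31)²/8.31 + (8−11.07)²/11.07 + (5−3.62)²/3.62 = 3.9523
df = 4
p-value (upper-tail) = 0.41250
At α=0.05: p ≥ α → fail to reject H₀

reject H₀: no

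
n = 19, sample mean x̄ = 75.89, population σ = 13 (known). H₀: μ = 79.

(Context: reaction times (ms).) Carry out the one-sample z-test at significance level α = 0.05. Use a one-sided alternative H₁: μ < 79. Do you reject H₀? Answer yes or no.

reject H₀: no

SE = σ/√n = 13/√19 = 2.9824
z = (x̄−μ₀)/SE = (75.89−79)/2.9824 = -1.0428
p-value (one-sided, H₁ less) = 0.14852
At α=0.05: p ≥ α → fail to reject H₀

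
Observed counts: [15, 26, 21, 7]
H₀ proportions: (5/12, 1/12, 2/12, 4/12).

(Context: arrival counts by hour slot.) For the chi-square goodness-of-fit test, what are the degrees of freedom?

df = k − 1 = 4 − 1 = 3

degrees of freedom = 3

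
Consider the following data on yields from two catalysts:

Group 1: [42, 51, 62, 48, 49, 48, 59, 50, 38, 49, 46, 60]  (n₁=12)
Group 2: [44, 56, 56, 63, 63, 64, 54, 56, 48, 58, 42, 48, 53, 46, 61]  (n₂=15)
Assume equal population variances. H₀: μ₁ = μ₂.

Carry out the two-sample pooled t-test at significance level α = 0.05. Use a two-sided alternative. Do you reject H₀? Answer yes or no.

x̄₁=50.167, s₁=7.133, n₁=12
x̄₂=54.133, s₂=7.170, n₂=15
s_p² = [11·7.133² + 14·7.170²]/25 = 51.1760
SE = √(s_p²·(1/12+1/15)) = 2.7706
t = (50.167−54.133)/2.7706 = -1.4317
df = 25
p-value (two-sided) = 0.16462
At α=0.05: p ≥ α → fail to reject H₀

reject H₀: no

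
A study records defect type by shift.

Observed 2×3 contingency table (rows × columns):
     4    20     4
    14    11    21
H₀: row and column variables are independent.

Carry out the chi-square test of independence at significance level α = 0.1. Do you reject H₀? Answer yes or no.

Row totals [28, 46], col totals [18, 31, 25], n=74
χ² = (4−6.81)²/6.81 + (20−11.73)²/11.73 + (4−9.46)²/9.46 + (14−11.19)²/11.19 + (11−19.27)²/19.27 + (21−15.54)²/15.54 = 16.3154
df = 2
p-value (upper-tail) = 0.00029
At α=0.1: p < α → reject H₀

reject H₀: yes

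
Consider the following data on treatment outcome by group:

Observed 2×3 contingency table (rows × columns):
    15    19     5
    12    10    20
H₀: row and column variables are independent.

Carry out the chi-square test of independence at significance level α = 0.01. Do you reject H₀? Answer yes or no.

reject H₀: yes

Row totals [39, 42], col totals [27, 29, 25], n=81
χ² = (15−13.00)²/13.00 + (19−13.96)²/13.96 + (5−12.04)²/12.04 + (12−14.00)²/14.00 + (10−15.04)²/15.04 + (20−12.96)²/12.96 = 12.0318
df = 2
p-value (upper-tail) = 0.00244
At α=0.01: p < α → reject H₀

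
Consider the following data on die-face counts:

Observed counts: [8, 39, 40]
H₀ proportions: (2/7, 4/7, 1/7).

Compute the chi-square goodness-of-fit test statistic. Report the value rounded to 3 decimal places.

test statistic = 74.905

n = 87; E_i = n·p_i = [24.86, 49.71, 12.43]
χ² = (8−24.86)²/24.86 + (39−49.71)²/49.71 + (40−12.43)²/12.43 = 74.9052
df = 2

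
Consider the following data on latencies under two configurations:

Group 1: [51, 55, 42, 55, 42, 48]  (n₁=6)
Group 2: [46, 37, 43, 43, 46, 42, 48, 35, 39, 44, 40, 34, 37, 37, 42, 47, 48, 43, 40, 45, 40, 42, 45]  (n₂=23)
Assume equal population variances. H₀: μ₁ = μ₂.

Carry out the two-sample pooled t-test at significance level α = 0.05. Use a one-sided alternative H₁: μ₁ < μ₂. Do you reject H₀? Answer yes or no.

x̄₁=48.833, s₁=5.913, n₁=6
x̄₂=41.870, s₂=4.060, n₂=23
s_p² = [5·5.913² + 22·4.060²]/27 = 19.9053
SE = √(s_p²·(1/6+1/23)) = 2.0452
t = (48.833−41.870)/2.0452 = 3.4049
df = 27
p-value (one-sided, H₁ less) = 0.99896
At α=0.05: p ≥ α → fail to reject H₀

reject H₀: no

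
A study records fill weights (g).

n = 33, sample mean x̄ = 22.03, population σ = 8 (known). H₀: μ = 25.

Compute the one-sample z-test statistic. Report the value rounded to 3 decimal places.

SE = σ/√n = 8/√33 = 1.3926
z = (x̄−μ₀)/SE = (22.03−25)/1.3926 = -2.1327

test statistic = -2.133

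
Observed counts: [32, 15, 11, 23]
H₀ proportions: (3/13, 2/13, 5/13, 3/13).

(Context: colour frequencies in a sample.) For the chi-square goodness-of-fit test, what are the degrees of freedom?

df = k − 1 = 4 − 1 = 3

degrees of freedom = 3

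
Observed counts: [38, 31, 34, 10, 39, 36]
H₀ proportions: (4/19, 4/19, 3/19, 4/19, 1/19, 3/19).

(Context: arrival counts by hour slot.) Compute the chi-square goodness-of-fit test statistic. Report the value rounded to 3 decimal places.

test statistic = 111.612

n = 188; E_i = n·p_i = [39.58, 39.58, 29.68, 39.58, 9.89, 29.68]
χ² = (38−39.58)²/39.58 + (31−39.58)²/39.58 + (34−29.68)²/29.68 + (10−39.58)²/39.58 + (39−9.89)²/9.89 + (36−29.68)²/29.68 = 111.6121
df = 5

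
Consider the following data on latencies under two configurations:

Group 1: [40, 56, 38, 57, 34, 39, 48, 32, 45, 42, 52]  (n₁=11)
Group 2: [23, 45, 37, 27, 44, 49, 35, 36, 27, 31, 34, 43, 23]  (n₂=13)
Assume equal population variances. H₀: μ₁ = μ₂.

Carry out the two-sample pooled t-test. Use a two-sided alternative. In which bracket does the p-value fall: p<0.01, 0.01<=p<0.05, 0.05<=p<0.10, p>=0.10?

x̄₁=43.909, s₁=8.479, n₁=11
x̄₂=34.923, s₂=8.558, n₂=13
s_p² = [10·8.479² + 12·8.558²]/22 = 72.6287
SE = √(s_p²·(1/11+1/13)) = 3.4913
t = (43.909−34.923)/3.4913 = 2.5738
df = 22
p-value (two-sided) = 0.01732
→ bracket: 0.01<=p<0.05

p-value bracket: 0.01<=p<0.05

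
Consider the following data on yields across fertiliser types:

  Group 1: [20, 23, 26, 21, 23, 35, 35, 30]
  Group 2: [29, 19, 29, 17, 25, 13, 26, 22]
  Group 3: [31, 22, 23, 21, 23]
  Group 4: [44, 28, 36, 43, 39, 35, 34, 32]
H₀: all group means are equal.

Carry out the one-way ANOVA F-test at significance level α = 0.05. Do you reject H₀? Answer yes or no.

reject H₀: yes

Group means [26.62, 22.50, 24.00, 36.38], grand mean 27.724
SSB = Σnᵢ(x̄ᵢ−x̄)² = 896.043; SSW = ΣΣ(x−x̄ᵢ)² = 759.750
MSB = 896.043/3 = 298.6810; MSW = 759.750/25 = 30.3900
F = MSB/MSW = 9.8283
df = (3, 25)
p-value (upper-tail) = 0.00018
At α=0.05: p < α → reject H₀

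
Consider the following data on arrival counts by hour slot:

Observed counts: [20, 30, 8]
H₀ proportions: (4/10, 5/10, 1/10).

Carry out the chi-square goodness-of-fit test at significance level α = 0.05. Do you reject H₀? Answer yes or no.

reject H₀: no

n = 58; E_i = n·p_i = [23.20, 29.00, 5.80]
χ² = (20−23.20)²/23.20 + (30−29.00)²/29.00 + (8−5.80)²/5.80 = 1.3103
df = 2
p-value (upper-tail) = 0.51935
At α=0.05: p ≥ α → fail to reject H₀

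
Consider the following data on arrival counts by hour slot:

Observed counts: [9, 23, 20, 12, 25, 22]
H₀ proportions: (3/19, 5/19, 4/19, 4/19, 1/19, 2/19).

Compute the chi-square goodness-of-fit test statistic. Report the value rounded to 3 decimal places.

n = 111; E_i = n·p_i = [17.53, 29.21, 23.37, 23.37, 5.84, 11.68]
χ² = (9−17.53)²/17.53 + (23−29.21)²/29.21 + (20−23.37)²/23.37 + (12−23.37)²/23.37 + (25−5.84)²/5.84 + (22−11.68)²/11.68 = 83.4162
df = 5

test statistic = 83.416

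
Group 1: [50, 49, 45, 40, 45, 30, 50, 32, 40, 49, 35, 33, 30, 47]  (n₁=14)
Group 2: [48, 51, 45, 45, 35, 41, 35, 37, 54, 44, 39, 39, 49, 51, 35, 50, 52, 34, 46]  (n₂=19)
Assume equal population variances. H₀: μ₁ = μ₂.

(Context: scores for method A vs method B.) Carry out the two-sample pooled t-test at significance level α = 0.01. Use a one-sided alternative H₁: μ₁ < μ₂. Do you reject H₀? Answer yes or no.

x̄₁=41.071, s₁=7.760, n₁=14
x̄₂=43.684, s₂=6.642, n₂=19
s_p² = [13·7.760² + 18·6.642²]/31 = 50.8721
SE = √(s_p²·(1/14+1/19)) = 2.5122
t = (41.071−43.684)/2.5122 = -1.0400
df = 31
p-value (one-sided, H₁ less) = 0.15318
At α=0.01: p ≥ α → fail to reject H₀

reject H₀: no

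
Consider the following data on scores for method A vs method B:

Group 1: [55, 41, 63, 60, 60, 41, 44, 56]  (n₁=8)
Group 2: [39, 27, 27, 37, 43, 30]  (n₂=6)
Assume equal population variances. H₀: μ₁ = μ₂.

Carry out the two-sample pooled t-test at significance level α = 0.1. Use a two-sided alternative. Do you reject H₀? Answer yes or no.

reject H₀: yes

x̄₁=52.500, s₁=9.087, n₁=8
x̄₂=33.833, s₂=6.765, n₂=6
s_p² = [7·9.087² + 5·6.765²]/12 = 67.2361
SE = √(s_p²·(1/8+1/6)) = 4.4284
t = (52.500−33.833)/4.4284 = 4.2152
df = 12
p-value (two-sided) = 0.00120
At α=0.1: p < α → reject H₀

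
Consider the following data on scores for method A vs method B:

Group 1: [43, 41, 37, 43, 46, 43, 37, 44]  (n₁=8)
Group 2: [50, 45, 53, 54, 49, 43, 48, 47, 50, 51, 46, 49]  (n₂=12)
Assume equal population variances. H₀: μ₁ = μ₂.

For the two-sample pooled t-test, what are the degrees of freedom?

degrees of freedom = 18

df = n₁ + n₂ − 2 = 8 + 12 − 2 = 18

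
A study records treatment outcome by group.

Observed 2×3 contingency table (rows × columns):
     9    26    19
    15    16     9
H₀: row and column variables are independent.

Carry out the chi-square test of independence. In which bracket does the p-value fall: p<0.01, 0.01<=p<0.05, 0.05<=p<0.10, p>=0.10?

Row totals [54, 40], col totals [24, 42, 28], n=94
χ² = (9−13.79)²/13.79 + (26−24.13)²/24.13 + (19−16.09)²/16.09 + (15−10.21)²/10.21 + (16−17.87)²/17.87 + (9−11.91)²/11.91 = 5.4890
df = 2
p-value (upper-tail) = 0.06428
→ bracket: 0.05<=p<0.10

p-value bracket: 0.05<=p<0.10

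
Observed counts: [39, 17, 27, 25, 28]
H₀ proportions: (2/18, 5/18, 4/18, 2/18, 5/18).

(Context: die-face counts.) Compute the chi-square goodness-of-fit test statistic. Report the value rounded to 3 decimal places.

test statistic = 58.539

n = 136; E_i = n·p_i = [15.11, 37.78, 30.22, 15.11, 37.78]
χ² = (39−15.11)²/15.11 + (17−37.78)²/37.78 + (27−30.22)²/30.22 + (25−15.11)²/15.11 + (28−37.78)²/37.78 = 58.5390
df = 4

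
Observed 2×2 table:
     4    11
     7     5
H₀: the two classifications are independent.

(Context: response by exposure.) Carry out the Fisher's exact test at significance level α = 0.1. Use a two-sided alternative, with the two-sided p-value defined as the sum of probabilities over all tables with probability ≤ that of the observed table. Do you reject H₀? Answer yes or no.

Margins: r₁=15, r₂=12, c₁=11, c₂=16, n=27
p_obs = C(15,4)·C(12,7)/C(27,11); sum pmf over tables with pmf ≤ p_obs
p-value (two-sided) = 0.13025
At α=0.1: p ≥ α → fail to reject H₀

reject H₀: no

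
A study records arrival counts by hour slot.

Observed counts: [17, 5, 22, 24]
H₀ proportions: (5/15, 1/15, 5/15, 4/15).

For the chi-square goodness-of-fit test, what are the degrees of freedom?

df = k − 1 = 4 − 1 = 3

degrees of freedom = 3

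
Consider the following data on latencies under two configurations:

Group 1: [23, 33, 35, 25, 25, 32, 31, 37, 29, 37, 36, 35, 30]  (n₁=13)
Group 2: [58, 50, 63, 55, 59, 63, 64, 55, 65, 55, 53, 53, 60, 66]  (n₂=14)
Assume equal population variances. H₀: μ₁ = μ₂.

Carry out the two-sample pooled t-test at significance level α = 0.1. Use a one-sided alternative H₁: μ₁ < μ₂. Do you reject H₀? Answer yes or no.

x̄₁=31.385, s₁=4.770, n₁=13
x̄₂=58.500, s₂=5.125, n₂=14
s_p² = [12·4.770² + 13·5.125²]/25 = 24.5831
SE = √(s_p²·(1/13+1/14)) = 1.9097
t = (31.385−58.500)/1.9097 = -14.1988
df = 25
p-value (one-sided, H₁ less) = 0.00000
At α=0.1: p < α → reject H₀

reject H₀: yes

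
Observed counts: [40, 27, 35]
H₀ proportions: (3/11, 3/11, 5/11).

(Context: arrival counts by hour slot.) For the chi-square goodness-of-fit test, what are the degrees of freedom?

df = k − 1 = 3 − 1 = 2

degrees of freedom = 2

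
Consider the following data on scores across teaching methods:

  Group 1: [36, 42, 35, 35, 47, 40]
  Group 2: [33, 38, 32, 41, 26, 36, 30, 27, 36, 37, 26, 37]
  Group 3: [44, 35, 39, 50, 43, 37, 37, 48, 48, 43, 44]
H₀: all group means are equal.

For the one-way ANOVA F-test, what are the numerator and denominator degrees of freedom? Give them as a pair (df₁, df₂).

degrees of freedom = [2, 26]

k = 3 groups, N = 29 total
df = (k−1, N−k) = (3−1, 29−3) = (2, 26)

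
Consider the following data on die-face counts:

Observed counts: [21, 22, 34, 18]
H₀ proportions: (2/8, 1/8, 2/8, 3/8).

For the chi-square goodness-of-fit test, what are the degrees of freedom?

degrees of freedom = 3

df = k − 1 = 4 − 1 = 3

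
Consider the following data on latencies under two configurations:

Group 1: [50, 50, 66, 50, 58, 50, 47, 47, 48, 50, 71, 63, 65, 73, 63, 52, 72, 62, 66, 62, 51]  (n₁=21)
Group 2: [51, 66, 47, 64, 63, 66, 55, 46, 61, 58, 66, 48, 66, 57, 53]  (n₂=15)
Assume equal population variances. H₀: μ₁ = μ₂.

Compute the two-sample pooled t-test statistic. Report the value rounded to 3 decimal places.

x̄₁=57.905, s₁=8.933, n₁=21
x̄₂=57.800, s₂=7.437, n₂=15
s_p² = [20·8.933² + 14·7.437²]/34 = 69.7120
SE = √(s_p²·(1/21+1/15)) = 2.8226
t = (57.905−57.800)/2.8226 = 0.0371
df = 34

test statistic = 0.037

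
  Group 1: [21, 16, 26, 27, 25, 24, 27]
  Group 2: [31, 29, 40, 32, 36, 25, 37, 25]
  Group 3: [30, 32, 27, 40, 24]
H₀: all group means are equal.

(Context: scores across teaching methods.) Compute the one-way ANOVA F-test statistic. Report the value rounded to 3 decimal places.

test statistic = 5.089

Group means [23.71, 31.88, 30.60], grand mean 28.700
SSB = Σnᵢ(x̄ᵢ−x̄)² = 272.696; SSW = ΣΣ(x−x̄ᵢ)² = 455.504
MSB = 272.696/2 = 136.3482; MSW = 455.504/17 = 26.7943
F = MSB/MSW = 5.0887
df = (2, 17)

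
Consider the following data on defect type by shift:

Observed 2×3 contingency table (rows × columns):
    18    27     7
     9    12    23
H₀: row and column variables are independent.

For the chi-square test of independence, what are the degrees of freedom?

df = (r−1)(c−1) = (2−1)·(3−1) = 2

degrees of freedom = 2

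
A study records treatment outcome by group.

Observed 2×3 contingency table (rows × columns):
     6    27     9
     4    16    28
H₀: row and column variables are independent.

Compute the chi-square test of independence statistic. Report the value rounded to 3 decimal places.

Row totals [42, 48], col totals [10, 43, 37], n=90
χ² = (6−4.67)²/4.67 + (27−20.07)²/20.07 + (9−17.27)²/17.27 + (4−5.33)²/5.33 + (16−22.93)²/22.93 + (28−19.73)²/19.73 = 12.6268
df = 2

test statistic = 12.627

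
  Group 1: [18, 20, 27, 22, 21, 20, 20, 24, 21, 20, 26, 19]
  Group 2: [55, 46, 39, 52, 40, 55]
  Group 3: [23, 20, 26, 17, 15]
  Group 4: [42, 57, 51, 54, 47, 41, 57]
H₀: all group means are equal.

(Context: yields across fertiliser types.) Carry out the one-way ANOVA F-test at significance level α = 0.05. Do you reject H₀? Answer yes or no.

reject H₀: yes

Group means [21.50, 47.83, 20.20, 49.86], grand mean 33.167
SSB = Σnᵢ(x̄ᵢ−x̄)² = 5714.676; SSW = ΣΣ(x−x̄ᵢ)² = 695.490
MSB = 5714.676/3 = 1904.8921; MSW = 695.490/26 = 26.7496
F = MSB/MSW = 71.2119
df = (3, 26)
p-value (upper-tail) = 0.00000
At α=0.05: p < α → reject H₀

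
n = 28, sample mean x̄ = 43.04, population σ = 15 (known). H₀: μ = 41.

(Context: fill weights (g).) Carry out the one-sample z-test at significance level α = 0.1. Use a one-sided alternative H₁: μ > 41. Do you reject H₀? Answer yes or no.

SE = σ/√n = 15/√28 = 2.8347
z = (x̄−μ₀)/SE = (43.04−41)/2.8347 = 0.7196
p-value (one-sided, H₁ greater) = 0.23587
At α=0.1: p ≥ α → fail to reject H₀

reject H₀: no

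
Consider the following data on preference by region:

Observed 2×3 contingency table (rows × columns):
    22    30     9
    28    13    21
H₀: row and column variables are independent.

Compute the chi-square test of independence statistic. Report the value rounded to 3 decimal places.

Row totals [61, 62], col totals [50, 43, 30], n=123
χ² = (22−24.80)²/24.80 + (30−21.33)²/21.33 + (9−14.88)²/14.88 + (28−25.20)²/25.20 + (13−21.67)²/21.67 + (21−15.12)²/15.12 = 12.2336
df = 2

test statistic = 12.234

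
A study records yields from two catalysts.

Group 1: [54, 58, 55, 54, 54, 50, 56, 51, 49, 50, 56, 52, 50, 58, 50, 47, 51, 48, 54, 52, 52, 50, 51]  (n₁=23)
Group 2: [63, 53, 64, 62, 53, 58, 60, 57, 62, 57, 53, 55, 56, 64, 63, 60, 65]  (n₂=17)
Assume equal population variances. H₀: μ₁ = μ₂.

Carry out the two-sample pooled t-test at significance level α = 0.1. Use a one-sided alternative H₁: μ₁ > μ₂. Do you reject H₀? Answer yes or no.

reject H₀: no

x̄₁=52.261, s₁=3.018, n₁=23
x̄₂=59.118, s₂=4.182, n₂=17
s_p² = [22·3.018² + 16·4.182²]/38 = 12.6368
SE = √(s_p²·(1/23+1/17)) = 1.1370
t = (52.261−59.118)/1.1370 = -6.0306
df = 38
p-value (one-sided, H₁ greater) = 1.00000
At α=0.1: p ≥ α → fail to reject H₀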